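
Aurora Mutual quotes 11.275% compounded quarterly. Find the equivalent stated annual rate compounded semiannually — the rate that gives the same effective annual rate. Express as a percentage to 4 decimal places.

11.4339%

EAR = (1 + 0.11275/4)^4 − 1 = 0.117607.
Solve (1 + r/2)^2 = 1.117607: r/2 = 1.117607^(1/2) − 1 = 0.057170, so r = 0.114339 = 11.4339%.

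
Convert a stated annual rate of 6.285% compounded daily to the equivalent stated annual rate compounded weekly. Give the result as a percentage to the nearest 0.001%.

EAR = (1 + 0.06285/365)^365 − 1 = 0.064861.
Solve (1 + r/52)^52 = 1.064861: r/52 = 1.064861^(1/52) − 1 = 0.001209, so r = 0.062883 = 6.288%.

6.288%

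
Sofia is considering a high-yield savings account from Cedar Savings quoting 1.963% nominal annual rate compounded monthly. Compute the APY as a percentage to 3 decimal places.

EAR = (1 + 0.01963/12)^12 − 1.
= (1 + 0.001636)^12 − 1 = 1.019808 − 1 = 1.981%.

1.981%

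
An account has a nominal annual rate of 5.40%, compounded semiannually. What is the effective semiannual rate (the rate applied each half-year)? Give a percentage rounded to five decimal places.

With a nominal annual rate compounded semiannually, the periodic rate is the nominal rate divided by 2.
i = 0.0540 / 2 = 0.0270000 = 2.70000%.

2.70000%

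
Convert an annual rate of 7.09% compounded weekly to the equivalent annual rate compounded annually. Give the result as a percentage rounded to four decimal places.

EAR = (1 + 0.0709/52)^52 − 1 = 0.073422.
Compounded annually, the equivalent nominal rate is the EAR itself: 7.3422%.

7.3422%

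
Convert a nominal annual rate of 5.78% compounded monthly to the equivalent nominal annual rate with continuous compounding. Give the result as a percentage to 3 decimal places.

5.766%

EAR = (1 + 0.0578/12)^12 − 1 = 0.059356.
Equivalent continuous rate: r = ln(1 + 0.059356) = 0.057661 = 5.766%.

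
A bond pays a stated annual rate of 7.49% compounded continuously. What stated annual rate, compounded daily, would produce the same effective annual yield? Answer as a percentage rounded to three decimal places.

7.491%

EAR under continuous compounding: e^0.0749 − 1 = 0.077776.
Solve (1 + r/365)^365 = 1.077776: r/365 = 1.077776^(1/365) − 1 = 0.000205, so r = 0.074908 = 7.491%.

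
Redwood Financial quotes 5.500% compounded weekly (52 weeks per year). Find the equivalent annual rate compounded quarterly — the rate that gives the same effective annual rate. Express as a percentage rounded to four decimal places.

5.5350%

EAR = (1 + 0.05500/52)^52 − 1 = 0.056510.
Solve (1 + r/4)^4 = 1.056510: r/4 = 1.056510^(1/4) − 1 = 0.013838, so r = 0.055350 = 5.5350%.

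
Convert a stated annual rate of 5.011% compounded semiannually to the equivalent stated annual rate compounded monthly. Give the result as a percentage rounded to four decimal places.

EAR = (1 + 0.05011/2)^2 − 1 = 0.050738.
Solve (1 + r/12)^12 = 1.050738: r/12 = 1.050738^(1/12) − 1 = 0.004133, so r = 0.049595 = 4.9595%.

4.9595%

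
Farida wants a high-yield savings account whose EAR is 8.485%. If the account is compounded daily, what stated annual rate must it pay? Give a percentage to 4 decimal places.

(1 + r/365)^365 − 1 = 0.08485, so 1 + r/365 = 1.08485^(1/365).
r/365 = 0.000223, so r = 0.081451 = 8.1451%.

8.1451%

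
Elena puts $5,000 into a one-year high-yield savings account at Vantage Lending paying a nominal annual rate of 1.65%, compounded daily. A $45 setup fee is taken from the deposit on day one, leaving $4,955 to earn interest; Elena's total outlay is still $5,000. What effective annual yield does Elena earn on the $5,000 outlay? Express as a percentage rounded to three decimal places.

0.749%

Value after one year: 4,955 × (1 + 0.0165/365)^365 = 4,955 × 1.016636 = $5,037.43.
Effective yield on the $5,000 outlay: 5,037.43 / 5,000 − 1 = 0.007487 = 0.749%.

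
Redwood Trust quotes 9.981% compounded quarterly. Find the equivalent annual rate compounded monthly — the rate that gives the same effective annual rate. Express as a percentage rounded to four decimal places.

9.8991%

EAR = (1 + 0.09981/4)^4 − 1 = 0.103608.
Solve (1 + r/12)^12 = 1.103608: r/12 = 1.103608^(1/12) − 1 = 0.008249, so r = 0.098991 = 9.8991%.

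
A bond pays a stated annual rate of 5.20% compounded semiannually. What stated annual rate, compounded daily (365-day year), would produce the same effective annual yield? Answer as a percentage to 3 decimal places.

5.134%

EAR = (1 + 0.0520/2)^2 − 1 = 0.052676.
Solve (1 + r/365)^365 = 1.052676: r/365 = 1.052676^(1/365) − 1 = 0.000141, so r = 0.051339 = 5.134%.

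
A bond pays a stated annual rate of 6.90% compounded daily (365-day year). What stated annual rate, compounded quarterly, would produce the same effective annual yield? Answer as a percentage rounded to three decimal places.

EAR = (1 + 0.0690/365)^365 − 1 = 0.071429.
Solve (1 + r/4)^4 = 1.071429: r/4 = 1.071429^(1/4) − 1 = 0.017398, so r = 0.069592 = 6.959%.

6.959%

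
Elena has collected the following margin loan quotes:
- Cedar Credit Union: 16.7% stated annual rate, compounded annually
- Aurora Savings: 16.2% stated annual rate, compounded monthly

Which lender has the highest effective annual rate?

Cedar Credit Union: compounded annually, EAR = 16.700%
Aurora Savings: (1 + 0.162/12)^12 − 1 = 17.459%
The highest effective annual rate is Aurora Savings at 17.459%.

Aurora Savings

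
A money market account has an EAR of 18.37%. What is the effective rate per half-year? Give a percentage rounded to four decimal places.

The per-half-year rate i satisfies (1 + i)^2 = 1 + 0.1837.
i = 1.1837^(1/2) − 1 = 0.0879798 = 8.7980%.

8.7980%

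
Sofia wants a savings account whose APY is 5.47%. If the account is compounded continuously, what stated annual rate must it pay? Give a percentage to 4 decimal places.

5.3256%

Continuous: nominal r satisfies e^r − 1 = 0.0547.
r = ln(1 + 0.0547) = ln(1.0547) = 0.053256 = 5.3256%.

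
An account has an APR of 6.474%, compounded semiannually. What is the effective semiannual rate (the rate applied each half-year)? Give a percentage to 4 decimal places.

With a nominal annual rate compounded semiannually, the periodic rate is the nominal rate divided by 2.
i = 0.06474 / 2 = 0.0323700 = 3.2370%.

3.2370%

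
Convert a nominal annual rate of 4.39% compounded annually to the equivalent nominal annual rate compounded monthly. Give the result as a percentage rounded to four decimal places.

4.3041%

Compounded annually, EAR = nominal = 0.043900.
Solve (1 + r/12)^12 = 1.043900: r/12 = 1.043900^(1/12) − 1 = 0.003587, so r = 0.043041 = 4.3041%.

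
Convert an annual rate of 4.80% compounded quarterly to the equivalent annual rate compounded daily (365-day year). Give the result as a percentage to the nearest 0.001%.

EAR = (1 + 0.0480/4)^4 − 1 = 0.048871.
Solve (1 + r/365)^365 = 1.048871: r/365 = 1.048871^(1/365) − 1 = 0.000131, so r = 0.047717 = 4.772%.

4.772%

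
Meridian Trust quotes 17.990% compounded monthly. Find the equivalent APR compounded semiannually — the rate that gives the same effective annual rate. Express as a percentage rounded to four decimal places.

18.6779%

EAR = (1 + 0.17990/12)^12 − 1 = 0.195500.
Solve (1 + r/2)^2 = 1.195500: r/2 = 1.195500^(1/2) − 1 = 0.093389, so r = 0.186779 = 18.6779%.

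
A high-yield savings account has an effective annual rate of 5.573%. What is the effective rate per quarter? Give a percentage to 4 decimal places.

1.3650%

The per-quarter rate i satisfies (1 + i)^4 = 1 + 0.05573.
i = 1.05573^(1/4) − 1 = 0.0136504 = 1.3650%.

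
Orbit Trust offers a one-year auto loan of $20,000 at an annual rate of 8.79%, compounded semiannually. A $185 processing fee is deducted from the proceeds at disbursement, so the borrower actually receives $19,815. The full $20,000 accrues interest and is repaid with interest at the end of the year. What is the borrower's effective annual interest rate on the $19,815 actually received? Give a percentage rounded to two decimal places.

Amount owed after one year: 20,000 × (1 + 0.0879/2)^2 = 20,000 × 1.089832 = $21,796.63.
Effective rate on net proceeds: 21,796.63 / 19,815 − 1 = 0.100007 = 10.00%.

10.00%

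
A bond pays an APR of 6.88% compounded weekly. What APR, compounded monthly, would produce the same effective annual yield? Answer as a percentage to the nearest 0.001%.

6.895%

EAR = (1 + 0.0688/52)^52 − 1 = 0.071173.
Solve (1 + r/12)^12 = 1.071173: r/12 = 1.071173^(1/12) − 1 = 0.005746, so r = 0.068952 = 6.895%.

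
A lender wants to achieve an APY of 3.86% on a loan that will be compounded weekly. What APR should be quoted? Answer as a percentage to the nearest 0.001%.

3.789%

(1 + r/52)^52 − 1 = 0.0386, so 1 + r/52 = 1.0386^(1/52).
r/52 = 0.000729, so r = 0.037887 = 3.789%.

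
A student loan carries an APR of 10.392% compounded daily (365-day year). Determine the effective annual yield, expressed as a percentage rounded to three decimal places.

EAR = (1 + 0.10392/365)^365 − 1.
= 1.109495 − 1 = 10.950%.

10.950%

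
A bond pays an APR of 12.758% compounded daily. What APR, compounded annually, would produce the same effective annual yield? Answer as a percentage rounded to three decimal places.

13.605%

EAR = (1 + 0.12758/365)^365 − 1 = 0.136050.
Compounded annually, the equivalent nominal rate is the EAR itself: 13.605%.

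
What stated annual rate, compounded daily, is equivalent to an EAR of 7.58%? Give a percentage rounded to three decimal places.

(1 + r/365)^365 − 1 = 0.0758, so 1 + r/365 = 1.0758^(1/365).
r/365 = 0.000200, so r = 0.073072 = 7.307%.

7.307%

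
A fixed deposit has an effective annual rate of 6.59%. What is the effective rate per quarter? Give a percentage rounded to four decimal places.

The per-quarter rate i satisfies (1 + i)^4 = 1 + 0.0659.
i = 1.0659^(1/4) − 1 = 0.0160828 = 1.6083%.

1.6083%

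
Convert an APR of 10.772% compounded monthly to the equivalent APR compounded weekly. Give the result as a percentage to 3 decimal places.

10.735%

EAR = (1 + 0.10772/12)^12 − 1 = 0.113201.
Solve (1 + r/52)^52 = 1.113201: r/52 = 1.113201^(1/52) − 1 = 0.002064, so r = 0.107350 = 10.735%.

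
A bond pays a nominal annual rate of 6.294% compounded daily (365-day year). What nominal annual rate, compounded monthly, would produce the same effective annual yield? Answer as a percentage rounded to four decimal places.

6.3100%

EAR = (1 + 0.06294/365)^365 − 1 = 0.064957.
Solve (1 + r/12)^12 = 1.064957: r/12 = 1.064957^(1/12) − 1 = 0.005258, so r = 0.063100 = 6.3100%.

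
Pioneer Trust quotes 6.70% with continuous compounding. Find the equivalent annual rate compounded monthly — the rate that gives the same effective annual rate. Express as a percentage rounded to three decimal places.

6.719%

EAR under continuous compounding: e^0.0670 − 1 = 0.069295.
Solve (1 + r/12)^12 = 1.069295: r/12 = 1.069295^(1/12) − 1 = 0.005599, so r = 0.067187 = 6.719%.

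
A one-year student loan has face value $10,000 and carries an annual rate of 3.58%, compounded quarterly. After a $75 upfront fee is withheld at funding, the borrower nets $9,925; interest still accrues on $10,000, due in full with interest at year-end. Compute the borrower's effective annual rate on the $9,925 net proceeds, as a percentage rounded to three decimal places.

Amount owed after one year: 10,000 × (1 + 0.0358/4)^4 = 10,000 × 1.036283 = $10,362.83.
Effective rate on net proceeds: 10,362.83 / 9,925 − 1 = 0.044114 = 4.411%.

4.411%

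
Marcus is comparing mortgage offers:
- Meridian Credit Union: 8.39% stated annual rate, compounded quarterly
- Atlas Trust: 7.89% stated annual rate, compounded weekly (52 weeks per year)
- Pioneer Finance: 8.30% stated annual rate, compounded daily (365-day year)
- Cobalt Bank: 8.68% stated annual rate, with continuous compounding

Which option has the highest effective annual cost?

Cobalt Bank

Meridian Credit Union: (1 + 0.0839/4)^4 − 1 = 8.658%
Atlas Trust: (1 + 0.0789/52)^52 − 1 = 8.203%
Pioneer Finance: (1 + 0.0830/365)^365 − 1 = 8.653%
Cobalt Bank: e^0.0868 − 1 = 9.068%
The highest effective annual rate is Cobalt Bank at 9.068%.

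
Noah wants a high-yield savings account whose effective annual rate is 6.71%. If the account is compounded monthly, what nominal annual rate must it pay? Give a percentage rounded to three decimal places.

(1 + r/12)^12 − 1 = 0.0671, so 1 + r/12 = 1.0671^(1/12).
r/12 = 0.005427, so r = 0.065121 = 6.512%.

6.512%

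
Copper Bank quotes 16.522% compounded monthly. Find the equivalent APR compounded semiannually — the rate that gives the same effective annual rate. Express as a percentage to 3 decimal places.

17.101%

EAR = (1 + 0.16522/12)^12 − 1 = 0.178324.
Solve (1 + r/2)^2 = 1.178324: r/2 = 1.178324^(1/2) − 1 = 0.085506, so r = 0.171012 = 17.101%.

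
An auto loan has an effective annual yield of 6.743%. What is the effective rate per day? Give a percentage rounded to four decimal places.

The per-day rate i satisfies (1 + i)^365 = 1 + 0.06743.
i = 1.06743^(1/365) − 1 = 0.0001788 = 0.0179%.

0.0179%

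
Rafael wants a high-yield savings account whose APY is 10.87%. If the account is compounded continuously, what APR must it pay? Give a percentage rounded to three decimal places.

10.319%

Continuous: nominal r satisfies e^r − 1 = 0.1087.
r = ln(1 + 0.1087) = ln(1.1087) = 0.103188 = 10.319%.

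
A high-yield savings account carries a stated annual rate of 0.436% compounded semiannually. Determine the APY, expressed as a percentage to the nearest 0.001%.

0.436%

EAR = (1 + 0.00436/2)^2 − 1.
= 1.004365 − 1 = 0.436%.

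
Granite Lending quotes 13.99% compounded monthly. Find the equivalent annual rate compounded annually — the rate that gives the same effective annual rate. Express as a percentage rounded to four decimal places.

EAR = (1 + 0.1399/12)^12 − 1 = 0.149228.
Compounded annually, the equivalent nominal rate is the EAR itself: 14.9228%.

14.9228%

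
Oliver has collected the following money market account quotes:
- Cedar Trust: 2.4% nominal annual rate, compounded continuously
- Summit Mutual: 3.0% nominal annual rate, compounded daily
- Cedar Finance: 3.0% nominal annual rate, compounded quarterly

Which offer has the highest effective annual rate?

Cedar Trust: e^0.024 − 1 = 2.429%
Summit Mutual: (1 + 0.030/365)^365 − 1 = 3.045%
Cedar Finance: (1 + 0.030/4)^4 − 1 = 3.034%
The highest effective annual rate is Summit Mutual at 3.045%.

Summit Mutual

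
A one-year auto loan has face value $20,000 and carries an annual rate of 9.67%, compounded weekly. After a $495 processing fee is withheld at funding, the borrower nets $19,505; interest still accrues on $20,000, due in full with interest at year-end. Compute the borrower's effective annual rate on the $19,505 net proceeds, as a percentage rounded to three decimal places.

12.938%

Amount owed after one year: 20,000 × (1 + 0.0967/52)^52 = 20,000 × 1.101431 = $22,028.62.
Effective rate on net proceeds: 22,028.62 / 19,505 − 1 = 0.129383 = 12.938%.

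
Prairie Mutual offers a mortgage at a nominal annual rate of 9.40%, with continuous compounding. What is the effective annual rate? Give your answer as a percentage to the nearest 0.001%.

With continuous compounding, EAR = e^0.0940 − 1.
e^0.0940 = 1.098560, so EAR = 0.098560 = 9.856%.

9.856%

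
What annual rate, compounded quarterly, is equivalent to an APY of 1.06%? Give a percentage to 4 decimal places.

(1 + r/4)^4 − 1 = 0.0106, so 1 + r/4 = 1.0106^(1/4).
r/4 = 0.002640, so r = 0.010558 = 1.0558%.

1.0558%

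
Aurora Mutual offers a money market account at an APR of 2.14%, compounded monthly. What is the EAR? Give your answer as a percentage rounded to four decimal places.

2.1611%

EAR = (1 + 0.0214/12)^12 − 1.
= (1 + 0.001783)^12 − 1 = 1.021611 − 1 = 2.1611%.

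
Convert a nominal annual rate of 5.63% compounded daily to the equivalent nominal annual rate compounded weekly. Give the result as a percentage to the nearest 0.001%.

EAR = (1 + 0.0563/365)^365 − 1 = 0.057910.
Solve (1 + r/52)^52 = 1.057910: r/52 = 1.057910^(1/52) − 1 = 0.001083, so r = 0.056326 = 5.633%.

5.633%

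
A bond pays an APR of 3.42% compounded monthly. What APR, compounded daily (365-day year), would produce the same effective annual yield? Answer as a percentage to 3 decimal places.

EAR = (1 + 0.0342/12)^12 − 1 = 0.034741.
Solve (1 + r/365)^365 = 1.034741: r/365 = 1.034741^(1/365) − 1 = 0.000094, so r = 0.034153 = 3.415%.

3.415%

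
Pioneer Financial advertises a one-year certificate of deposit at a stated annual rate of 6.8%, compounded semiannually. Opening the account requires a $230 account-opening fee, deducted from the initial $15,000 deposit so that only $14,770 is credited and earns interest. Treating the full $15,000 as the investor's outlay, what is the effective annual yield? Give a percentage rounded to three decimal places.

Value after one year: 14,770 × (1 + 0.068/2)^2 = 14,770 × 1.069156 = $15,791.43.
Effective yield on the $15,000 outlay: 15,791.43 / 15,000 − 1 = 0.052762 = 5.276%.

5.276%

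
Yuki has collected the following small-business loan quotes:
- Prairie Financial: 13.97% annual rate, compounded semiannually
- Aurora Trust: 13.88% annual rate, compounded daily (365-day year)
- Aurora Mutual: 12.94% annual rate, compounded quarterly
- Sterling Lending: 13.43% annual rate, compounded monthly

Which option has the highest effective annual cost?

Aurora Trust

Prairie Financial: (1 + 0.1397/2)^2 − 1 = 14.458%
Aurora Trust: (1 + 0.1388/365)^365 − 1 = 14.886%
Aurora Mutual: (1 + 0.1294/4)^4 − 1 = 13.582%
Sterling Lending: (1 + 0.1343/12)^12 − 1 = 14.288%
The highest effective annual rate is Aurora Trust at 14.886%.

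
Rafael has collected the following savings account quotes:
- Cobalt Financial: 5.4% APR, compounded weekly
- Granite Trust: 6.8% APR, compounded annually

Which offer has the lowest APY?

Cobalt Financial: (1 + 0.054/52)^52 − 1 = 5.546%
Granite Trust: compounded annually, EAR = 6.800%
The lowest effective annual rate is Cobalt Financial at 5.546%.

Cobalt Financial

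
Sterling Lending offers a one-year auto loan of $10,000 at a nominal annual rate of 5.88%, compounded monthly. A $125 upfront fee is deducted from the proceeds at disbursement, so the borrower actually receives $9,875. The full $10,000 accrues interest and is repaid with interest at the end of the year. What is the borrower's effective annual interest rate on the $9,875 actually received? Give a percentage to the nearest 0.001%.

7.383%

Amount owed after one year: 10,000 × (1 + 0.0588/12)^12 = 10,000 × 1.060411 = $10,604.11.
Effective rate on net proceeds: 10,604.11 / 9,875 − 1 = 0.073834 = 7.383%.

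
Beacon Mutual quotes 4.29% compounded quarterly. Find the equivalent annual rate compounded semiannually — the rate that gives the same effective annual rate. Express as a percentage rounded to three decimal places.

EAR = (1 + 0.0429/4)^4 − 1 = 0.043595.
Solve (1 + r/2)^2 = 1.043595: r/2 = 1.043595^(1/2) − 1 = 0.021565, so r = 0.043130 = 4.313%.

4.313%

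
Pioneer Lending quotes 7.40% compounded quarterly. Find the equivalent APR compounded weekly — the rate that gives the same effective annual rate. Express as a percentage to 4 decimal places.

EAR = (1 + 0.0740/4)^4 − 1 = 0.076079.
Solve (1 + r/52)^52 = 1.076079: r/52 = 1.076079^(1/52) − 1 = 0.001411, so r = 0.073376 = 7.3376%.

7.3376%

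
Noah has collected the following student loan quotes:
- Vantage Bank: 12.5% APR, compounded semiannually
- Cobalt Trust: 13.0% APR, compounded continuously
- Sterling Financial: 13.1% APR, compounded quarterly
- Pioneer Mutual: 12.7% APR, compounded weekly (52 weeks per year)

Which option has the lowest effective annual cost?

Vantage Bank

Vantage Bank: (1 + 0.125/2)^2 − 1 = 12.891%
Cobalt Trust: e^0.130 − 1 = 13.883%
Sterling Financial: (1 + 0.131/4)^4 − 1 = 13.758%
Pioneer Mutual: (1 + 0.127/52)^52 − 1 = 13.524%
The lowest effective annual rate is Vantage Bank at 12.891%.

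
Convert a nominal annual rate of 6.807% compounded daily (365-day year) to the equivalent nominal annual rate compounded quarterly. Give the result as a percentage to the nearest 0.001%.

EAR = (1 + 0.06807/365)^365 − 1 = 0.070433.
Solve (1 + r/4)^4 = 1.070433: r/4 = 1.070433^(1/4) − 1 = 0.017162, so r = 0.068646 = 6.865%.

6.865%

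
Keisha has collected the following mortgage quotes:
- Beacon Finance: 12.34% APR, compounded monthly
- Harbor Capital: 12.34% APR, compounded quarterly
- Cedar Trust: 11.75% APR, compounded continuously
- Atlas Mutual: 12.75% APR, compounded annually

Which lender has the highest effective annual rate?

Beacon Finance

Beacon Finance: (1 + 0.1234/12)^12 − 1 = 13.062%
Harbor Capital: (1 + 0.1234/4)^4 − 1 = 12.923%
Cedar Trust: e^0.1175 − 1 = 12.468%
Atlas Mutual: compounded annually, EAR = 12.750%
The highest effective annual rate is Beacon Finance at 13.062%.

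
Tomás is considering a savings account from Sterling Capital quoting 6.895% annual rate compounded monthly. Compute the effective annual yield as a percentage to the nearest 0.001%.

EAR = (1 + 0.06895/12)^12 − 1.
= 1.071171 − 1 = 7.117%.

7.117%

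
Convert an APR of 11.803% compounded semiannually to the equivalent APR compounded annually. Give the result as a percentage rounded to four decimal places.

EAR = (1 + 0.11803/2)^2 − 1 = 0.121513.
Compounded annually, the equivalent nominal rate is the EAR itself: 12.1513%.

12.1513%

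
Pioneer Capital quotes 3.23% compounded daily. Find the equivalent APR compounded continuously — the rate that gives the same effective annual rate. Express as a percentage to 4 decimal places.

EAR = (1 + 0.0323/365)^365 − 1 = 0.032826.
Equivalent continuous rate: r = ln(1 + 0.032826) = 0.032299 = 3.2299%.

3.2299%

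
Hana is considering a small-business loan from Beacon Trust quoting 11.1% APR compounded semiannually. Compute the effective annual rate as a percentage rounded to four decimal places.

11.4080%

EAR = (1 + 0.111/2)^2 − 1.
= (1 + 0.055500)^2 − 1 = 1.114080 − 1 = 11.4080%.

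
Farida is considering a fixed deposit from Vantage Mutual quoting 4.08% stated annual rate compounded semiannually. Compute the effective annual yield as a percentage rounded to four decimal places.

4.1216%

EAR = (1 + 0.0408/2)^2 − 1.
= (1 + 0.020400)^2 − 1 = 1.041216 − 1 = 4.1216%.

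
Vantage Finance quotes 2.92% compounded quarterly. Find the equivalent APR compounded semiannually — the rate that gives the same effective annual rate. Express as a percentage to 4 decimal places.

EAR = (1 + 0.0292/4)^4 − 1 = 0.029521.
Solve (1 + r/2)^2 = 1.029521: r/2 = 1.029521^(1/2) − 1 = 0.014653, so r = 0.029307 = 2.9307%.

2.9307%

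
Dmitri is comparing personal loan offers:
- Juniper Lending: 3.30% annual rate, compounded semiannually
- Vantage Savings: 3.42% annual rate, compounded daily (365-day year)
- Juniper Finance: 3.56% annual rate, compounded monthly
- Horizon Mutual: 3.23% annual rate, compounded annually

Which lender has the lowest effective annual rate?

Horizon Mutual

Juniper Lending: (1 + 0.0330/2)^2 − 1 = 3.327%
Vantage Savings: (1 + 0.0342/365)^365 − 1 = 3.479%
Juniper Finance: (1 + 0.0356/12)^12 − 1 = 3.619%
Horizon Mutual: compounded annually, EAR = 3.230%
The lowest effective annual rate is Horizon Mutual at 3.230%.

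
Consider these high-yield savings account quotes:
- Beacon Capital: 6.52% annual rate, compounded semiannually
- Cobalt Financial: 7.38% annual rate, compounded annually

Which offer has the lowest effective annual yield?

Beacon Capital

Beacon Capital: (1 + 0.0652/2)^2 − 1 = 6.626%
Cobalt Financial: compounded annually, EAR = 7.380%
The lowest effective annual rate is Beacon Capital at 6.626%.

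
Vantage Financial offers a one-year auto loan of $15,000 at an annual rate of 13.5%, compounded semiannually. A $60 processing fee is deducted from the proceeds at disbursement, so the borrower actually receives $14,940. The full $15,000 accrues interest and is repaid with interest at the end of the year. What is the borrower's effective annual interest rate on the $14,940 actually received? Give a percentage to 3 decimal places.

14.413%

Amount owed after one year: 15,000 × (1 + 0.135/2)^2 = 15,000 × 1.139556 = $17,093.34.
Effective rate on net proceeds: 17,093.34 / 14,940 − 1 = 0.144133 = 14.413%.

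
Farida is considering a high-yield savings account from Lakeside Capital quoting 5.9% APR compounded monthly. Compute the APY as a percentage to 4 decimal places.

EAR = (1 + 0.059/12)^12 − 1.
= (1 + 0.004917)^12 − 1 = 1.060622 − 1 = 6.0622%.

6.0622%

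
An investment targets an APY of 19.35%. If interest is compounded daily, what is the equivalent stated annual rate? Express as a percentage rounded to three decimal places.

(1 + r/365)^365 − 1 = 0.1935, so 1 + r/365 = 1.1935^(1/365).
r/365 = 0.000485, so r = 0.176933 = 17.693%.

17.693%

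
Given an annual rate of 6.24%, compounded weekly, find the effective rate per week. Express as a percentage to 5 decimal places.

With a nominal annual rate compounded weekly, the periodic rate is the nominal rate divided by 52.
i = 0.0624 / 52 = 0.0012000 = 0.12000%.

0.12000%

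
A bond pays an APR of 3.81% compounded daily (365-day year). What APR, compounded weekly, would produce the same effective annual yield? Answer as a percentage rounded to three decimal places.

EAR = (1 + 0.0381/365)^365 − 1 = 0.038833.
Solve (1 + r/52)^52 = 1.038833: r/52 = 1.038833^(1/52) − 1 = 0.000733, so r = 0.038112 = 3.811%.

3.811%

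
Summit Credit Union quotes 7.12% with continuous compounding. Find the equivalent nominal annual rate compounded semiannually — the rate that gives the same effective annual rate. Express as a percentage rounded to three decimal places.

7.248%

EAR under continuous compounding: e^0.0712 − 1 = 0.073796.
Solve (1 + r/2)^2 = 1.073796: r/2 = 1.073796^(1/2) − 1 = 0.036241, so r = 0.072483 = 7.248%.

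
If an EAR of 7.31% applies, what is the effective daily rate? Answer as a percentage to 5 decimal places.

0.01933%

The per-day rate i satisfies (1 + i)^365 = 1 + 0.0731.
i = 1.0731^(1/365) − 1 = 0.0001933 = 0.01933%.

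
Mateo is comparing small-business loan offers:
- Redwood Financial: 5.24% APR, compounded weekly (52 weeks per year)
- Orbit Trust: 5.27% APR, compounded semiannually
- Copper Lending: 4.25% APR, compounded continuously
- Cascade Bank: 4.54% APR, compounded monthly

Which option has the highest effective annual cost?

Redwood Financial

Redwood Financial: (1 + 0.0524/52)^52 − 1 = 5.377%
Orbit Trust: (1 + 0.0527/2)^2 − 1 = 5.339%
Copper Lending: e^0.0425 − 1 = 4.342%
Cascade Bank: (1 + 0.0454/12)^12 − 1 = 4.636%
The highest effective annual rate is Redwood Financial at 5.377%.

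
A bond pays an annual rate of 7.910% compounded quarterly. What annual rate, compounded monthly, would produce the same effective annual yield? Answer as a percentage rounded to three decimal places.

7.858%

EAR = (1 + 0.07910/4)^4 − 1 = 0.081477.
Solve (1 + r/12)^12 = 1.081477: r/12 = 1.081477^(1/12) − 1 = 0.006549, so r = 0.078584 = 7.858%.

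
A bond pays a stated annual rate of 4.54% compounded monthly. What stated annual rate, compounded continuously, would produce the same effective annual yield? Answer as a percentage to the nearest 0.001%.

4.531%

EAR = (1 + 0.0454/12)^12 − 1 = 0.046357.
Equivalent continuous rate: r = ln(1 + 0.046357) = 0.045314 = 4.531%.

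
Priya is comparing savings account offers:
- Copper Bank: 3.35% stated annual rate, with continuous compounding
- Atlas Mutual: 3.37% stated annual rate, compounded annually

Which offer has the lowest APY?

Copper Bank: e^0.0335 − 1 = 3.407%
Atlas Mutual: compounded annually, EAR = 3.370%
The lowest effective annual rate is Atlas Mutual at 3.370%.

Atlas Mutual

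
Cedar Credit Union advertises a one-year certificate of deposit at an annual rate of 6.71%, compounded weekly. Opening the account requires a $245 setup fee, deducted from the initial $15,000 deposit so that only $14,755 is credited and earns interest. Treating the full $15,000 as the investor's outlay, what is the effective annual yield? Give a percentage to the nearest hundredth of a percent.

Value after one year: 14,755 × (1 + 0.0671/52)^52 = 14,755 × 1.069356 = $15,778.35.
Effective yield on the $15,000 outlay: 15,778.35 / 15,000 − 1 = 0.051890 = 5.19%.

5.19%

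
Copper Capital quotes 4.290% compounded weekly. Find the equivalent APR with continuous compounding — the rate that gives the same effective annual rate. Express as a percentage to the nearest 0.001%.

EAR = (1 + 0.04290/52)^52 − 1 = 0.043815.
Equivalent continuous rate: r = ln(1 + 0.043815) = 0.042882 = 4.288%.

4.288%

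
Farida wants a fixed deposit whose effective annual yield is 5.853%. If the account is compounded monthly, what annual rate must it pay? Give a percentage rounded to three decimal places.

(1 + r/12)^12 − 1 = 0.05853, so 1 + r/12 = 1.05853^(1/12).
r/12 = 0.004751, so r = 0.057016 = 5.702%.

5.702%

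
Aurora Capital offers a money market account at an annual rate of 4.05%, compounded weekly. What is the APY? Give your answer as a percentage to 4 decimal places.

4.1315%

EAR = (1 + 0.0405/52)^52 − 1.
= (1 + 0.000779)^52 − 1 = 1.041315 − 1 = 4.1315%.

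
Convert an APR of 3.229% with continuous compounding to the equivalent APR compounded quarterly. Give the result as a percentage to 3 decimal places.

EAR under continuous compounding: e^0.03229 − 1 = 0.032817.
Solve (1 + r/4)^4 = 1.032817: r/4 = 1.032817^(1/4) − 1 = 0.008105, so r = 0.032421 = 3.242%.

3.242%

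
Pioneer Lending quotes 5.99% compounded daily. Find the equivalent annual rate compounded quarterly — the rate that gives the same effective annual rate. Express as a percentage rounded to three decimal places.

EAR = (1 + 0.0599/365)^365 − 1 = 0.061725.
Solve (1 + r/4)^4 = 1.061725: r/4 = 1.061725^(1/4) − 1 = 0.015086, so r = 0.060346 = 6.035%.

6.035%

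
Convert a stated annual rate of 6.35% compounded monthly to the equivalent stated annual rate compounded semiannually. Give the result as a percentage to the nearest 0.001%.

6.435%

EAR = (1 + 0.0635/12)^12 − 1 = 0.065381.
Solve (1 + r/2)^2 = 1.065381: r/2 = 1.065381^(1/2) − 1 = 0.032173, so r = 0.064346 = 6.435%.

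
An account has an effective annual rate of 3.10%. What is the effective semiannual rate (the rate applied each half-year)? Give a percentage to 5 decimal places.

1.53817%

The per-half-year rate i satisfies (1 + i)^2 = 1 + 0.0310.
i = 1.0310^(1/2) − 1 = 0.0153817 = 1.53817%.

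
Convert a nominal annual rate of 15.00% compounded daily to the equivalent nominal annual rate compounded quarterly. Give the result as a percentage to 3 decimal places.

EAR = (1 + 0.1500/365)^365 − 1 = 0.161798.
Solve (1 + r/4)^4 = 1.161798: r/4 = 1.161798^(1/4) − 1 = 0.038204, so r = 0.152816 = 15.282%.

15.282%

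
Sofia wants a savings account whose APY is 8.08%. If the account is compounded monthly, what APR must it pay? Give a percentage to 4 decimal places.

7.7954%

(1 + r/12)^12 − 1 = 0.0808, so 1 + r/12 = 1.0808^(1/12).
r/12 = 0.006496, so r = 0.077954 = 7.7954%.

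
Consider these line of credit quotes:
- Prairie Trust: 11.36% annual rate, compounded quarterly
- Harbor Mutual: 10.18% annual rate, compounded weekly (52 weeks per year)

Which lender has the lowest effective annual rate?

Harbor Mutual

Prairie Trust: (1 + 0.1136/4)^4 − 1 = 11.853%
Harbor Mutual: (1 + 0.1018/52)^52 − 1 = 10.705%
The lowest effective annual rate is Harbor Mutual at 10.705%.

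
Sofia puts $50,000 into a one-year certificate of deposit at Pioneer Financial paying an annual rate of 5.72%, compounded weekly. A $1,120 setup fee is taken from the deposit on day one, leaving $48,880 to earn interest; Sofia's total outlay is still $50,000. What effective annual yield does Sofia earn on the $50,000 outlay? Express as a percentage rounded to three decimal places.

3.512%

Value after one year: 48,880 × (1 + 0.0572/52)^52 = 48,880 × 1.058834 = $51,755.82.
Effective yield on the $50,000 outlay: 51,755.82 / 50,000 − 1 = 0.035116 = 3.512%.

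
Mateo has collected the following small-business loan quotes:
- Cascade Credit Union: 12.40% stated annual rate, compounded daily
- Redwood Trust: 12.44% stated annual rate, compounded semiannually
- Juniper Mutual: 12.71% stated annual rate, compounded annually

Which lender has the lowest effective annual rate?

Juniper Mutual

Cascade Credit Union: (1 + 0.1240/365)^365 − 1 = 13.199%
Redwood Trust: (1 + 0.1244/2)^2 − 1 = 12.827%
Juniper Mutual: compounded annually, EAR = 12.710%
The lowest effective annual rate is Juniper Mutual at 12.710%.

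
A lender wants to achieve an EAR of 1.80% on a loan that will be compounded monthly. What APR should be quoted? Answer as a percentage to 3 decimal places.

(1 + r/12)^12 − 1 = 0.0180, so 1 + r/12 = 1.0180^(1/12).
r/12 = 0.001488, so r = 0.017853 = 1.785%.

1.785%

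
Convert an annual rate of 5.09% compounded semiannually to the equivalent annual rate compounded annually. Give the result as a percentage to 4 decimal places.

5.1548%

EAR = (1 + 0.0509/2)^2 − 1 = 0.051548.
Compounded annually, the equivalent nominal rate is the EAR itself: 5.1548%.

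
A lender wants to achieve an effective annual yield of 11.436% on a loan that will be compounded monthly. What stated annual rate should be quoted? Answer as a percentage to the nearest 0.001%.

(1 + r/12)^12 − 1 = 0.11436, so 1 + r/12 = 1.11436^(1/12).
r/12 = 0.009064, so r = 0.108770 = 10.877%.

10.877%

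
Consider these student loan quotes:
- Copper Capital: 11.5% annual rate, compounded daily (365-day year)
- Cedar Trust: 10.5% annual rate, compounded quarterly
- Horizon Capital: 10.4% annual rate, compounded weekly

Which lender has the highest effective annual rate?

Copper Capital: (1 + 0.115/365)^365 − 1 = 12.185%
Cedar Trust: (1 + 0.105/4)^4 − 1 = 10.921%
Horizon Capital: (1 + 0.104/52)^52 − 1 = 10.949%
The highest effective annual rate is Copper Capital at 12.185%.

Copper Capital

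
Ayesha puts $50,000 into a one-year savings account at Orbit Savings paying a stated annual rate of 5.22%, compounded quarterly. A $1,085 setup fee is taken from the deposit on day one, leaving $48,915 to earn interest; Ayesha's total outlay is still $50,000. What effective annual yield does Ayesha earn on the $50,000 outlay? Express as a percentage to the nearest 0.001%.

Value after one year: 48,915 × (1 + 0.0522/4)^4 = 48,915 × 1.053231 = $51,518.78.
Effective yield on the $50,000 outlay: 51,518.78 / 50,000 − 1 = 0.030376 = 3.038%.

3.038%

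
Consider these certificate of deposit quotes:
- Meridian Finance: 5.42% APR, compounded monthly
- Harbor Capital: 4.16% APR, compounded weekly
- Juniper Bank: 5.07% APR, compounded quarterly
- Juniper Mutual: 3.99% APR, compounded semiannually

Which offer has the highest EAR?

Meridian Finance

Meridian Finance: (1 + 0.0542/12)^12 − 1 = 5.557%
Harbor Capital: (1 + 0.0416/52)^52 − 1 = 4.246%
Juniper Bank: (1 + 0.0507/4)^4 − 1 = 5.167%
Juniper Mutual: (1 + 0.0399/2)^2 − 1 = 4.030%
The highest effective annual rate is Meridian Finance at 5.557%.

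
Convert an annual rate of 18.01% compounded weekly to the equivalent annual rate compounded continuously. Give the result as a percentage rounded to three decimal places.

17.979%

EAR = (1 + 0.1801/52)^52 − 1 = 0.196965.
Equivalent continuous rate: r = ln(1 + 0.196965) = 0.179789 = 17.979%.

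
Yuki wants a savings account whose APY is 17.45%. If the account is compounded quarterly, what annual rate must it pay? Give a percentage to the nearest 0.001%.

(1 + r/4)^4 − 1 = 0.1745, so 1 + r/4 = 1.1745^(1/4).
r/4 = 0.041030, so r = 0.164120 = 16.412%.

16.412%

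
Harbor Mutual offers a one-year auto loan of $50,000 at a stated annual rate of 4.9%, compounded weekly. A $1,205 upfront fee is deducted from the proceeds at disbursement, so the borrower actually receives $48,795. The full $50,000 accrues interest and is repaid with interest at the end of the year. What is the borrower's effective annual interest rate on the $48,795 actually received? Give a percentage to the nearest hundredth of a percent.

Amount owed after one year: 50,000 × (1 + 0.049/52)^52 = 50,000 × 1.050196 = $52,509.81.
Effective rate on net proceeds: 52,509.81 / 48,795 − 1 = 0.076131 = 7.61%.

7.61%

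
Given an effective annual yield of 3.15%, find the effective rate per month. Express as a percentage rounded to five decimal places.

The per-month rate i satisfies (1 + i)^12 = 1 + 0.0315.
i = 1.0315^(1/12) − 1 = 0.0025878 = 0.25878%.

0.25878%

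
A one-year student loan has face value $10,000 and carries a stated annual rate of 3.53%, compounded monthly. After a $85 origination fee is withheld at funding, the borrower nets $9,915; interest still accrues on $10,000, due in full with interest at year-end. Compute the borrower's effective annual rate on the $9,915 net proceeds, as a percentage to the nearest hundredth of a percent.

Amount owed after one year: 10,000 × (1 + 0.0353/12)^12 = 10,000 × 1.035877 = $10,358.77.
Effective rate on net proceeds: 10,358.77 / 9,915 − 1 = 0.044757 = 4.48%.

4.48%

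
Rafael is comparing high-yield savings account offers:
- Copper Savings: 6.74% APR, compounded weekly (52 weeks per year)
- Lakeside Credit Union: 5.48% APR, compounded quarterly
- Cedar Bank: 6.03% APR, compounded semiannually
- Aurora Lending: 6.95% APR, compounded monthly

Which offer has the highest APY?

Copper Savings: (1 + 0.0674/52)^52 − 1 = 6.968%
Lakeside Credit Union: (1 + 0.0548/4)^4 − 1 = 5.594%
Cedar Bank: (1 + 0.0603/2)^2 − 1 = 6.121%
Aurora Lending: (1 + 0.0695/12)^12 − 1 = 7.176%
The highest effective annual rate is Aurora Lending at 7.176%.

Aurora Lending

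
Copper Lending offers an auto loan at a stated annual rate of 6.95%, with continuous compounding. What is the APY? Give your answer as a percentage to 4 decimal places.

With continuous compounding, EAR = e^0.0695 − 1.
e^0.0695 = 1.071972, so EAR = 0.071972 = 7.1972%.

7.1972%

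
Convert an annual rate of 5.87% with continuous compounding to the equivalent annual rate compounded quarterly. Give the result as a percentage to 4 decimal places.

EAR under continuous compounding: e^0.0587 − 1 = 0.060457.
Solve (1 + r/4)^4 = 1.060457: r/4 = 1.060457^(1/4) − 1 = 0.014783, so r = 0.059133 = 5.9133%.

5.9133%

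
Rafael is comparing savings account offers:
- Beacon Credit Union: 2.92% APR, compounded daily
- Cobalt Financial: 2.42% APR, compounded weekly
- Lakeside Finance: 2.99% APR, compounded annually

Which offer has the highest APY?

Beacon Credit Union: (1 + 0.0292/365)^365 − 1 = 2.963%
Cobalt Financial: (1 + 0.0242/52)^52 − 1 = 2.449%
Lakeside Finance: compounded annually, EAR = 2.990%
The highest effective annual rate is Lakeside Finance at 2.990%.

Lakeside Finance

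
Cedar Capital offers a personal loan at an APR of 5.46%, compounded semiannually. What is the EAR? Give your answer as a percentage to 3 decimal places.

EAR = (1 + 0.0546/2)^2 − 1.
= 1.055345 − 1 = 5.535%.

5.535%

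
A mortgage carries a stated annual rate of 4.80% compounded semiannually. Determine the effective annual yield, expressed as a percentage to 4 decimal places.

EAR = (1 + 0.0480/2)^2 − 1.
= 1.048576 − 1 = 4.8576%.

4.8576%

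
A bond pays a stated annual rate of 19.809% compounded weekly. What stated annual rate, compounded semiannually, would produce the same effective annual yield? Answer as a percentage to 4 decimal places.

EAR = (1 + 0.19809/52)^52 − 1 = 0.218613.
Solve (1 + r/2)^2 = 1.218613: r/2 = 1.218613^(1/2) − 1 = 0.103908, so r = 0.207816 = 20.7816%.

20.7816%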